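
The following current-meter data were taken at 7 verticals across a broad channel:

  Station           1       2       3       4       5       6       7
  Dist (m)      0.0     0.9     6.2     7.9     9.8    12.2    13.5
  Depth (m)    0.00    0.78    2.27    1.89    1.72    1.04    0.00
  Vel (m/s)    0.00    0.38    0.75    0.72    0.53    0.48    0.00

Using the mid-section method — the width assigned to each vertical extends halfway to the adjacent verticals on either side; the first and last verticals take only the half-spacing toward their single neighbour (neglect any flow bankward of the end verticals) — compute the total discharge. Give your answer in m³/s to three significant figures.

12.2 m³/s

w_2 = (6.2 − 0.0)/2 = 3.1 m; q_2 = 0.38 × 0.78 × 3.1 = 0.9188 m³/s
w_3 = (7.9 − 0.9)/2 = 3.5 m; q_3 = 0.75 × 2.27 × 3.5 = 5.959 m³/s
w_4 = (9.8 − 6.2)/2 = 1.8 m; q_4 = 0.72 × 1.89 × 1.8 = 2.449 m³/s
w_5 = (12.2 − 7.9)/2 = 2.15 m; q_5 = 0.53 × 1.72 × 2.15 = 1.960 m³/s
w_6 = (13.5 − 9.8)/2 = 1.85 m; q_6 = 0.48 × 1.04 × 1.85 = 0.9235 m³/s
Stations 1, 7 contribute zero (depth or velocity is 0).
Q = Σ qᵢ = 12.21 m³/s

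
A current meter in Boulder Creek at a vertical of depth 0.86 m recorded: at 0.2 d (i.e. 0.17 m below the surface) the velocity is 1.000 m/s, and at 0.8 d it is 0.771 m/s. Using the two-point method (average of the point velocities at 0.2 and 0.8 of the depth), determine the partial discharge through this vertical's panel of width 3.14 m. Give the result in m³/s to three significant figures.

v̄ = (1.000 + 0.771) / 2 = 0.8855 m/s
q = v̄ × d × w = 0.8855 × 0.86 × 3.14 = 2.391 m³/s

2.39 m³/s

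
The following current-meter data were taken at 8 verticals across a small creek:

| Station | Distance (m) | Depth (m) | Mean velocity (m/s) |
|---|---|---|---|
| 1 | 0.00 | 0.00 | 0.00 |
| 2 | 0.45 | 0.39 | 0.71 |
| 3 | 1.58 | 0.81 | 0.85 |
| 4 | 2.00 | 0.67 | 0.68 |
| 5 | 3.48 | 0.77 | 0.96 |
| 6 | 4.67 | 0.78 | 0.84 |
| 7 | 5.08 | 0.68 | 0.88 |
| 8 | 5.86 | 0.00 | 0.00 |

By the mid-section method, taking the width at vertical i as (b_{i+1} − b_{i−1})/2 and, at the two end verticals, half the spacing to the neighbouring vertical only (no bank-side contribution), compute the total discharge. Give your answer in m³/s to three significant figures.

w_2 = (1.58 − 0.00)/2 = 0.79 m; q_2 = 0.71 × 0.39 × 0.79 = 0.2188 m³/s
w_3 = (2.00 − 0.45)/2 = 0.775 m; q_3 = 0.85 × 0.81 × 0.775 = 0.5336 m³/s
w_4 = (3.48 − 1.58)/2 = 0.95 m; q_4 = 0.68 × 0.67 × 0.95 = 0.4328 m³/s
w_5 = (4.67 − 2.00)/2 = 1.335 m; q_5 = 0.96 × 0.77 × 1.335 = 0.9868 m³/s
w_6 = (5.08 − 3.48)/2 = 0.8 m; q_6 = 0.84 × 0.78 × 0.8 = 0.5242 m³/s
w_7 = (5.86 − 4.67)/2 = 0.595 m; q_7 = 0.88 × 0.68 × 0.595 = 0.3560 m³/s
Stations 1, 8 contribute zero (depth or velocity is 0).
Q = Σ qᵢ = 3.052 m³/s

3.05 m³/s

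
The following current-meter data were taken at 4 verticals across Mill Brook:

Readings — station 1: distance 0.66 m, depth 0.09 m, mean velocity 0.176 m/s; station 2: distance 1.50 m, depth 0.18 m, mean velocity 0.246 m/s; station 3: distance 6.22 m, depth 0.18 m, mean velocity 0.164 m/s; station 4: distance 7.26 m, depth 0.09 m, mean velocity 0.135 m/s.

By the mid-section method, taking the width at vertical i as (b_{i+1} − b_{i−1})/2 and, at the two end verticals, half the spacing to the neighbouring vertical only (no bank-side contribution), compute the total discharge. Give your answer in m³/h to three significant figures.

w_1 = (1.50 − 0.66)/2 = 0.42 m; q_1 = 0.176 × 0.09 × 0.42 = 0.006653 m³/s
w_2 = (6.22 − 0.66)/2 = 2.78 m; q_2 = 0.246 × 0.18 × 2.78 = 0.1231 m³/s
w_3 = (7.26 − 1.50)/2 = 2.88 m; q_3 = 0.164 × 0.18 × 2.88 = 0.08502 m³/s
w_4 = (7.26 − 6.22)/2 = 0.52 m; q_4 = 0.135 × 0.09 × 0.52 = 0.006318 m³/s
Q = Σ qᵢ = 0.2211 m³/s
= 0.2211 × 3600 = 795.9 m³/h

796 m³/h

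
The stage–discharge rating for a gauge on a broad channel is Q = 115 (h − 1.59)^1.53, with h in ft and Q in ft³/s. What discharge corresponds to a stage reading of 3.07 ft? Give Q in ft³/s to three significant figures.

Q = 115 × (3.07 − 1.59)^1.53 = 115 × 1.48^1.53 = 209.5 ft³/s

210 ft³/s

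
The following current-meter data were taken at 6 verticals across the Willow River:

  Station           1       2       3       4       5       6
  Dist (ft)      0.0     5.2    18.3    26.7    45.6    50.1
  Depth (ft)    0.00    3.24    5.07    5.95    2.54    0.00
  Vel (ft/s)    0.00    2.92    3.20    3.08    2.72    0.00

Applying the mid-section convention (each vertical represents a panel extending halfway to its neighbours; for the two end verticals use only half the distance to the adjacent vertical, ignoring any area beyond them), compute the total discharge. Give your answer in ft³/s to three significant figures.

592 ft³/s

w_2 = (18.3 − 0.0)/2 = 9.15 ft; q_2 = 2.92 × 3.24 × 9.15 = 86.57 ft³/s
w_3 = (26.7 − 5.2)/2 = 10.75 ft; q_3 = 3.20 × 5.07 × 10.75 = 174.4 ft³/s
w_4 = (45.6 − 18.3)/2 = 13.65 ft; q_4 = 3.08 × 5.95 × 13.65 = 250.1 ft³/s
w_5 = (50.1 − 26.7)/2 = 11.7 ft; q_5 = 2.72 × 2.54 × 11.7 = 80.83 ft³/s
Stations 1, 6 contribute zero (depth or velocity is 0).
Q = Σ qᵢ = 592.0 ft³/s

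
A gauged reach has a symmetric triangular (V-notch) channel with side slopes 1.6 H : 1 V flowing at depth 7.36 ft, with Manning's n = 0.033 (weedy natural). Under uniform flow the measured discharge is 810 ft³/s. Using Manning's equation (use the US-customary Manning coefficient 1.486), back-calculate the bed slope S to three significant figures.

0.00945

A = z·y² = 1.6×7.36² = 86.67 ft²
P = 2y√(1+z²) = 2×7.36×√(1+1.6²) = 27.77 ft
R = A/P = 86.67/27.77 = 3.121 ft
S = (Q·n / (1.486·A·R^(2/3)))² = (810×0.033 / (1.486×86.67×2.135))² = 0.009445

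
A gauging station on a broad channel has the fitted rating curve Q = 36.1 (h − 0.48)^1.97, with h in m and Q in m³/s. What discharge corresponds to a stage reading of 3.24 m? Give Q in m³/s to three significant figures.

Q = 36.1 × (3.24 − 0.48)^1.97 = 36.1 × 2.76^1.97 = 266.7 m³/s

267 m³/s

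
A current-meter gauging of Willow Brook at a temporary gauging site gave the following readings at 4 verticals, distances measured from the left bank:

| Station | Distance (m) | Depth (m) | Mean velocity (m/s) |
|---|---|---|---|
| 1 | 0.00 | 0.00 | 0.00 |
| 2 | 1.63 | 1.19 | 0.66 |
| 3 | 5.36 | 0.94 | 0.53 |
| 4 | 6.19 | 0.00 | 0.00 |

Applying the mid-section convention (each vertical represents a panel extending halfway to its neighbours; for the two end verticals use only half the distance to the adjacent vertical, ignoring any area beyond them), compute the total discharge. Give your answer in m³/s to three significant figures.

3.24 m³/s

w_2 = (5.36 − 0.00)/2 = 2.68 m; q_2 = 0.66 × 1.19 × 2.68 = 2.105 m³/s
w_3 = (6.19 − 1.63)/2 = 2.28 m; q_3 = 0.53 × 0.94 × 2.28 = 1.136 m³/s
Stations 1, 4 contribute zero (depth or velocity is 0).
Q = Σ qᵢ = 3.241 m³/s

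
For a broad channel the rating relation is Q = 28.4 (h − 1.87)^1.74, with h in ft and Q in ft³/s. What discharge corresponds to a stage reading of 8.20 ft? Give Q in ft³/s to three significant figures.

704 ft³/s

Q = 28.4 × (8.20 − 1.87)^1.74 = 28.4 × 6.33^1.74 = 704.3 ft³/s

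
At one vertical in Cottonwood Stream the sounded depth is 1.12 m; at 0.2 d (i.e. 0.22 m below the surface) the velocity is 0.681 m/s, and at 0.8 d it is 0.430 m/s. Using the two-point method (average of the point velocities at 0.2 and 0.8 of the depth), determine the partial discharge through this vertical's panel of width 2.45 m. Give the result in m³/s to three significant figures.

v̄ = (0.681 + 0.430) / 2 = 0.5555 m/s
q = v̄ × d × w = 0.5555 × 1.12 × 2.45 = 1.524 m³/s

1.52 m³/s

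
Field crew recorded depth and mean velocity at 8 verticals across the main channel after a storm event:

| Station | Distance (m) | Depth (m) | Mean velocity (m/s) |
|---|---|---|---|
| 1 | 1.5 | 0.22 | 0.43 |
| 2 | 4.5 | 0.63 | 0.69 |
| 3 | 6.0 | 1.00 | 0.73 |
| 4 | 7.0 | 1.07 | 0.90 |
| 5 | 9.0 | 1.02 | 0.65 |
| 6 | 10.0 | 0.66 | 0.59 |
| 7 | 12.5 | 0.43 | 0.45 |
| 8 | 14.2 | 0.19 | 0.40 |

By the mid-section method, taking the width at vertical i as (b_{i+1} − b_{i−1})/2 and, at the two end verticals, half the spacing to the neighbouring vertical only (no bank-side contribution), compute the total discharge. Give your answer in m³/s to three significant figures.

5.62 m³/s

w_1 = (4.5 − 1.5)/2 = 1.5 m; q_1 = 0.43 × 0.22 × 1.5 = 0.1419 m³/s
w_2 = (6.0 − 1.5)/2 = 2.25 m; q_2 = 0.69 × 0.63 × 2.25 = 0.9781 m³/s
w_3 = (7.0 − 4.5)/2 = 1.25 m; q_3 = 0.73 × 1.00 × 1.25 = 0.9125 m³/s
w_4 = (9.0 − 6.0)/2 = 1.5 m; q_4 = 0.90 × 1.07 × 1.5 = 1.445 m³/s
w_5 = (10.0 − 7.0)/2 = 1.5 m; q_5 = 0.65 × 1.02 × 1.5 = 0.9945 m³/s
w_6 = (12.5 − 9.0)/2 = 1.75 m; q_6 = 0.59 × 0.66 × 1.75 = 0.6815 m³/s
w_7 = (14.2 − 10.0)/2 = 2.1 m; q_7 = 0.45 × 0.43 × 2.1 = 0.4064 m³/s
w_8 = (14.2 − 12.5)/2 = 0.85 m; q_8 = 0.40 × 0.19 × 0.85 = 0.06460 m³/s
Q = Σ qᵢ = 5.624 m³/s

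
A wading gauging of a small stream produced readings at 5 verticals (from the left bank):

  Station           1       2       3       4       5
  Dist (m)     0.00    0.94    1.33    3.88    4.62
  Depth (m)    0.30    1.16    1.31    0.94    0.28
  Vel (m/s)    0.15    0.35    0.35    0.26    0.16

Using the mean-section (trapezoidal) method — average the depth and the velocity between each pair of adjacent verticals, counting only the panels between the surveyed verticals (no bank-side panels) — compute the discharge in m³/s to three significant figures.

1.31 m³/s

Panel 1-2: Δb = 0.94 m, d̄ = (0.30+1.16)/2 = 0.73, v̄ = (0.15+0.35)/2 = 0.25 → q = 0.94×0.73×0.25 = 0.1716 m³/s
Panel 2-3: Δb = 0.39 m, d̄ = (1.16+1.31)/2 = 1.235, v̄ = (0.35+0.35)/2 = 0.35 → q = 0.39×1.235×0.35 = 0.1686 m³/s
Panel 3-4: Δb = 2.55 m, d̄ = (1.31+0.94)/2 = 1.125, v̄ = (0.35+0.26)/2 = 0.305 → q = 2.55×1.125×0.305 = 0.8750 m³/s
Panel 4-5: Δb = 0.74 m, d̄ = (0.94+0.28)/2 = 0.61, v̄ = (0.26+0.16)/2 = 0.21 → q = 0.74×0.61×0.21 = 0.09479 m³/s
Q = Σ q = 1.310 m³/s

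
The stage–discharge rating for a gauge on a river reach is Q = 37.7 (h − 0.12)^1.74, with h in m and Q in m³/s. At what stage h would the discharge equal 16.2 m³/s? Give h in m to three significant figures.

0.735 m

h − h₀ = (Q/C)^(1/b) = (16.2/37.7)^(1/1.74) = 0.6154 m
h = 0.12 + 0.6154 = 0.7354 m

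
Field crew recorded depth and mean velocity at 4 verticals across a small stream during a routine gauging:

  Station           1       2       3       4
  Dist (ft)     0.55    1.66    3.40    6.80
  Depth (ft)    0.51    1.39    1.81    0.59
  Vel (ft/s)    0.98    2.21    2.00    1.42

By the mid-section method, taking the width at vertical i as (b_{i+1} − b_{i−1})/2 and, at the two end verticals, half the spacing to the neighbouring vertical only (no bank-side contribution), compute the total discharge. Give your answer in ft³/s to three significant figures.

w_1 = (1.66 − 0.55)/2 = 0.555 ft; q_1 = 0.98 × 0.51 × 0.555 = 0.2774 ft³/s
w_2 = (3.40 − 0.55)/2 = 1.425 ft; q_2 = 2.21 × 1.39 × 1.425 = 4.377 ft³/s
w_3 = (6.80 − 1.66)/2 = 2.57 ft; q_3 = 2.00 × 1.81 × 2.57 = 9.303 ft³/s
w_4 = (6.80 − 3.40)/2 = 1.7 ft; q_4 = 1.42 × 0.59 × 1.7 = 1.424 ft³/s
Q = Σ qᵢ = 15.38 ft³/s

15.4 ft³/s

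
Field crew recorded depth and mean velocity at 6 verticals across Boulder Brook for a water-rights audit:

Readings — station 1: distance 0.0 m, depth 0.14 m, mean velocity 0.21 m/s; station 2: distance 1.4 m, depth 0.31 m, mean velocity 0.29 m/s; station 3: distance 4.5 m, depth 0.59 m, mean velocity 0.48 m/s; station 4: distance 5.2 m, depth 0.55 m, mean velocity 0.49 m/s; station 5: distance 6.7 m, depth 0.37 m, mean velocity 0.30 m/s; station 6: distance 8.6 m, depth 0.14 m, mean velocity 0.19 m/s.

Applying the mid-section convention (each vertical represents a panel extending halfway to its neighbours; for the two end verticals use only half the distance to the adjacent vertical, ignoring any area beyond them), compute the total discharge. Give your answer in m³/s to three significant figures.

w_1 = (1.4 − 0.0)/2 = 0.7 m; q_1 = 0.21 × 0.14 × 0.7 = 0.02058 m³/s
w_2 = (4.5 − 0.0)/2 = 2.25 m; q_2 = 0.29 × 0.31 × 2.25 = 0.2023 m³/s
w_3 = (5.2 − 1.4)/2 = 1.9 m; q_3 = 0.48 × 0.59 × 1.9 = 0.5381 m³/s
w_4 = (6.7 − 4.5)/2 = 1.1 m; q_4 = 0.49 × 0.55 × 1.1 = 0.2965 m³/s
w_5 = (8.6 − 5.2)/2 = 1.7 m; q_5 = 0.30 × 0.37 × 1.7 = 0.1887 m³/s
w_6 = (8.6 − 6.7)/2 = 0.95 m; q_6 = 0.19 × 0.14 × 0.95 = 0.02527 m³/s
Q = Σ qᵢ = 1.271 m³/s

1.27 m³/s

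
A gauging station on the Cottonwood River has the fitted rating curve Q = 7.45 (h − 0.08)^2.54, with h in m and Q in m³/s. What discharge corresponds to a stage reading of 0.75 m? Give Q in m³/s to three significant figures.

2.69 m³/s

Q = 7.45 × (0.75 − 0.08)^2.54 = 7.45 × 0.67^2.54 = 2.694 m³/s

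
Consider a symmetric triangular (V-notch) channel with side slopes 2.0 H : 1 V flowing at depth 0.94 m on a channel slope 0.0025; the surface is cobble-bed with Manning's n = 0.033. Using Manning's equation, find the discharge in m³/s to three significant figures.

1.50 m³/s

A = z·y² = 2.0×0.94² = 1.767 m²
P = 2y√(1+z²) = 2×0.94×√(1+2.0²) = 4.204 m
R = A/P = 1.767/4.204 = 0.4204 m
Q = (1/n)·A·R^(2/3)·S^(1/2) = (1/0.033) × 1.767 × 0.4204^(2/3) × 0.0025^(1/2) = 1.503 m³/s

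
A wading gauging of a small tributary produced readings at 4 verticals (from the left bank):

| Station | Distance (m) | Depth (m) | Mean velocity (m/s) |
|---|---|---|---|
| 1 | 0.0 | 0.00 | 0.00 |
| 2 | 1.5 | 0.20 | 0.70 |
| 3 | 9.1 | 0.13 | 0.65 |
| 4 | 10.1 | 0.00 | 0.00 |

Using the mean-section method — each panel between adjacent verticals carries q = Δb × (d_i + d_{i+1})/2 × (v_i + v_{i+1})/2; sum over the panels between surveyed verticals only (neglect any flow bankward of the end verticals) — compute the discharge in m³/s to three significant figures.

Panel 1-2: Δb = 1.5 m, d̄ = (0.00+0.20)/2 = 0.1, v̄ = (0.00+0.70)/2 = 0.35 → q = 1.5×0.1×0.35 = 0.05250 m³/s
Panel 2-3: Δb = 7.6 m, d̄ = (0.20+0.13)/2 = 0.165, v̄ = (0.70+0.65)/2 = 0.675 → q = 7.6×0.165×0.675 = 0.8465 m³/s
Panel 3-4: Δb = 1 m, d̄ = (0.13+0.00)/2 = 0.065, v̄ = (0.65+0.00)/2 = 0.325 → q = 1×0.065×0.325 = 0.02113 m³/s
Q = Σ q = 0.9201 m³/s

0.920 m³/s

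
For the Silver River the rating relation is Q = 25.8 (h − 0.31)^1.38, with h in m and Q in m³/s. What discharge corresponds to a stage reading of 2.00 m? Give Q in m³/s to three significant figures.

Q = 25.8 × (2.00 − 0.31)^1.38 = 25.8 × 1.69^1.38 = 53.22 m³/s

53.2 m³/s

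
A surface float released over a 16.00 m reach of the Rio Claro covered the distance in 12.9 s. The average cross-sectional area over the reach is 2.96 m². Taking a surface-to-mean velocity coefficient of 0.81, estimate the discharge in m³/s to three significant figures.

2.97 m³/s

v_surface = L / t̄ = 16.00 / 12.9 = 1.240 m/s
v_mean = 0.81 × 1.240 = 1.005 m/s
Q = A × v_mean = 2.96 × 1.005 = 2.974 m³/s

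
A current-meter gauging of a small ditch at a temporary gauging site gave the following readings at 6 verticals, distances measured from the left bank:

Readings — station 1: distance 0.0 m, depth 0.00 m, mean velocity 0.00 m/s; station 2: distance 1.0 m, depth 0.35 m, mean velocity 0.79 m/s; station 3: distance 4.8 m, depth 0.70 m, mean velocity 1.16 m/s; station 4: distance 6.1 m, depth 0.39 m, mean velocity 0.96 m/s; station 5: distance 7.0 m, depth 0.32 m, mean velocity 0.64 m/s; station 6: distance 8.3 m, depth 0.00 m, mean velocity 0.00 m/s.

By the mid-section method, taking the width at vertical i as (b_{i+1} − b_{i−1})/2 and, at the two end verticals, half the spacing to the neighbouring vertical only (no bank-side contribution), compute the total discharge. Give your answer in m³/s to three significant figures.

w_2 = (4.8 − 0.0)/2 = 2.4 m; q_2 = 0.79 × 0.35 × 2.4 = 0.6636 m³/s
w_3 = (6.1 − 1.0)/2 = 2.55 m; q_3 = 1.16 × 0.70 × 2.55 = 2.071 m³/s
w_4 = (7.0 − 4.8)/2 = 1.1 m; q_4 = 0.96 × 0.39 × 1.1 = 0.4118 m³/s
w_5 = (8.3 − 6.1)/2 = 1.1 m; q_5 = 0.64 × 0.32 × 1.1 = 0.2253 m³/s
Stations 1, 6 contribute zero (depth or velocity is 0).
Q = Σ qᵢ = 3.371 m³/s

3.37 m³/s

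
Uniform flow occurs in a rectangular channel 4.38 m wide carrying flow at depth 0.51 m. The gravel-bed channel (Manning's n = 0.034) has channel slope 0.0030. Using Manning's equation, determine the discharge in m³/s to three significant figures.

2.00 m³/s

A = b·y = 4.38 × 0.51 = 2.234 m²
P = b + 2y = 4.38 + 2×0.51 = 5.400 m
R = A/P = 2.234/5.400 = 0.4137 m
Q = (1/n)·A·R^(2/3)·S^(1/2) = (1/0.034) × 2.234 × 0.4137^(2/3) × 0.0030^(1/2) = 1.998 m³/s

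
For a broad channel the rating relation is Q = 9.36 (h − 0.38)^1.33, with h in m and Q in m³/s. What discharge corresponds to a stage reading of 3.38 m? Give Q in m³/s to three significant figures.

40.4 m³/s

Q = 9.36 × (3.38 − 0.38)^1.33 = 9.36 × 3^1.33 = 40.35 m³/s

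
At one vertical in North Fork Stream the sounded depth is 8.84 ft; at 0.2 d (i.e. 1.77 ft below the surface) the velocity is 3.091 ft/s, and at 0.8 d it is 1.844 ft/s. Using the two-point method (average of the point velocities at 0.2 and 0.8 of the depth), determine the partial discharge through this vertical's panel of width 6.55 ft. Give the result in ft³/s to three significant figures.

v̄ = (3.091 + 1.844) / 2 = 2.468 ft/s
q = v̄ × d × w = 2.468 × 8.84 × 6.55 = 142.9 ft³/s

143 ft³/s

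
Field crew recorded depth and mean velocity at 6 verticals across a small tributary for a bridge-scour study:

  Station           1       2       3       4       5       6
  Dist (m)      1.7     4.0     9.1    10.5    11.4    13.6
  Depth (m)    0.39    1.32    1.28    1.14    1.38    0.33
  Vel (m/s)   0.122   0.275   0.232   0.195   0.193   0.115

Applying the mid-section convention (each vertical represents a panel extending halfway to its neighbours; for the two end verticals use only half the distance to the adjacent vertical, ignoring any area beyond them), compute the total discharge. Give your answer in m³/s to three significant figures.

w_1 = (4.0 − 1.7)/2 = 1.15 m; q_1 = 0.122 × 0.39 × 1.15 = 0.05472 m³/s
w_2 = (9.1 − 1.7)/2 = 3.7 m; q_2 = 0.275 × 1.32 × 3.7 = 1.343 m³/s
w_3 = (10.5 − 4.0)/2 = 3.25 m; q_3 = 0.232 × 1.28 × 3.25 = 0.9651 m³/s
w_4 = (11.4 − 9.1)/2 = 1.15 m; q_4 = 0.195 × 1.14 × 1.15 = 0.2556 m³/s
w_5 = (13.6 − 10.5)/2 = 1.55 m; q_5 = 0.193 × 1.38 × 1.55 = 0.4128 m³/s
w_6 = (13.6 − 11.4)/2 = 1.1 m; q_6 = 0.115 × 0.33 × 1.1 = 0.04175 m³/s
Q = Σ qᵢ = 3.073 m³/s

3.07 m³/s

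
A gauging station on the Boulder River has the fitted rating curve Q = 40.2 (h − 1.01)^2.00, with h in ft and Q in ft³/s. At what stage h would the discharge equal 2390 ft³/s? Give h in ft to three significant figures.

h − h₀ = (Q/C)^(1/b) = (2390/40.2)^(1/2.00) = 7.711 ft
h = 1.01 + 7.711 = 8.721 ft

8.72 ft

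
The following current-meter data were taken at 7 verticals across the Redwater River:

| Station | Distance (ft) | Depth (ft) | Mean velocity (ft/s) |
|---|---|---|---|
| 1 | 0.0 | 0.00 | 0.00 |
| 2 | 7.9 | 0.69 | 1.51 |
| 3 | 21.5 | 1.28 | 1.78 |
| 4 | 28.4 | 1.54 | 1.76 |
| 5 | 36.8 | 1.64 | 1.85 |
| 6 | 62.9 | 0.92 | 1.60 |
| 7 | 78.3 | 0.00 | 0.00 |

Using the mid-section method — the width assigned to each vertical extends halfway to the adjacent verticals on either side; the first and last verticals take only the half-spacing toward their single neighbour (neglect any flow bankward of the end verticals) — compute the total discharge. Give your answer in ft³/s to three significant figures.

w_2 = (21.5 − 0.0)/2 = 10.75 ft; q_2 = 1.51 × 0.69 × 10.75 = 11.20 ft³/s
w_3 = (28.4 − 7.9)/2 = 10.25 ft; q_3 = 1.78 × 1.28 × 10.25 = 23.35 ft³/s
w_4 = (36.8 − 21.5)/2 = 7.65 ft; q_4 = 1.76 × 1.54 × 7.65 = 20.73 ft³/s
w_5 = (62.9 − 28.4)/2 = 17.25 ft; q_5 = 1.85 × 1.64 × 17.25 = 52.34 ft³/s
w_6 = (78.3 − 36.8)/2 = 20.75 ft; q_6 = 1.60 × 0.92 × 20.75 = 30.54 ft³/s
Stations 1, 7 contribute zero (depth or velocity is 0).
Q = Σ qᵢ = 138.2 ft³/s

138 ft³/s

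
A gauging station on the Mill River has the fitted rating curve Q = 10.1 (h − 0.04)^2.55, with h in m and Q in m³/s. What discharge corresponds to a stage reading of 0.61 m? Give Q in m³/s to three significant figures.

2.41 m³/s

Q = 10.1 × (0.61 − 0.04)^2.55 = 10.1 × 0.57^2.55 = 2.409 m³/s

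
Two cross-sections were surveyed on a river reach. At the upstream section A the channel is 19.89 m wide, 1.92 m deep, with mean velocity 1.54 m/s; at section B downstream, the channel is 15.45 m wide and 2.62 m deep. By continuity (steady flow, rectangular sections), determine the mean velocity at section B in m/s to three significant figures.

Q = A₁V₁ = (19.89×1.92) × 1.54 = 58.81 m³/s
A₂ = 15.45 × 2.62 = 40.48 m²
V₂ = Q/A₂ = 58.81/40.48 = 1.453 m/s

1.45 m/s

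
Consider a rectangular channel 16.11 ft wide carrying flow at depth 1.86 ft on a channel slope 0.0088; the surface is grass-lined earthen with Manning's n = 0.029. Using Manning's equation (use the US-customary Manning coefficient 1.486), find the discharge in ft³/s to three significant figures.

A = b·y = 16.11 × 1.86 = 29.96 ft²
P = b + 2y = 16.11 + 2×1.86 = 19.83 ft
R = A/P = 29.96/19.83 = 1.511 ft
Q = (1.486/n)·A·R^(2/3)·S^(1/2) = (1.486/0.029) × 29.96 × 1.511^(2/3) × 0.0088^(1/2) = 189.7 ft³/s

190 ft³/s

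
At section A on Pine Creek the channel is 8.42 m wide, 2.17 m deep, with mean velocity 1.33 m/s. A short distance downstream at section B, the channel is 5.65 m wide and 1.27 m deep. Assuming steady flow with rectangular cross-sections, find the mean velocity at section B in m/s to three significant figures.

Q = A₁V₁ = (8.42×2.17) × 1.33 = 24.30 m³/s
A₂ = 5.65 × 1.27 = 7.176 m²
V₂ = Q/A₂ = 24.30/7.176 = 3.387 m/s

3.39 m/s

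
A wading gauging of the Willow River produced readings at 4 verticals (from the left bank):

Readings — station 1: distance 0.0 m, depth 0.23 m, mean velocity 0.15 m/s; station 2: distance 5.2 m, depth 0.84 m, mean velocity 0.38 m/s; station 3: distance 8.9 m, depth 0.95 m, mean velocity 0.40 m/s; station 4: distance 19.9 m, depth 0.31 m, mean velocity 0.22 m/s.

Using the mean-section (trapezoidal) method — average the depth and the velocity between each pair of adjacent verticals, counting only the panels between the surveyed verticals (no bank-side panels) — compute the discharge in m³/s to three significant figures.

Panel 1-2: Δb = 5.2 m, d̄ = (0.23+0.84)/2 = 0.535, v̄ = (0.15+0.38)/2 = 0.265 → q = 5.2×0.535×0.265 = 0.7372 m³/s
Panel 2-3: Δb = 3.7 m, d̄ = (0.84+0.95)/2 = 0.895, v̄ = (0.38+0.40)/2 = 0.39 → q = 3.7×0.895×0.39 = 1.291 m³/s
Panel 3-4: Δb = 11 m, d̄ = (0.95+0.31)/2 = 0.63, v̄ = (0.40+0.22)/2 = 0.31 → q = 11×0.63×0.31 = 2.148 m³/s
Q = Σ q = 4.177 m³/s

4.18 m³/s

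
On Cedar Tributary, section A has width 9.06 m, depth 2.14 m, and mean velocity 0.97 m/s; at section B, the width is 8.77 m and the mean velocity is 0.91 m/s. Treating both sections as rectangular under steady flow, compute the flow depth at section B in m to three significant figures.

Q = A₁V₁ = (9.06×2.14) × 0.97 = 18.81 m³/s
d₂ = Q/(b₂ V₂) = 18.81/(8.77×0.91) = 2.357 m

2.36 m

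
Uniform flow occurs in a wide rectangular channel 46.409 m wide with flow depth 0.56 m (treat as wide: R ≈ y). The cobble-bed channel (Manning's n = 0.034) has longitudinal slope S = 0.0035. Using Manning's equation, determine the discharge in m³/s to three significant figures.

A = b·y = 46.409 × 0.56 = 25.99 m²
Wide channel: R ≈ y = 0.56 m
Q = (1/n)·A·R^(2/3)·S^(1/2) = (1/0.034) × 25.99 × 0.5600^(2/3) × 0.0035^(1/2) = 30.72 m³/s

30.7 m³/s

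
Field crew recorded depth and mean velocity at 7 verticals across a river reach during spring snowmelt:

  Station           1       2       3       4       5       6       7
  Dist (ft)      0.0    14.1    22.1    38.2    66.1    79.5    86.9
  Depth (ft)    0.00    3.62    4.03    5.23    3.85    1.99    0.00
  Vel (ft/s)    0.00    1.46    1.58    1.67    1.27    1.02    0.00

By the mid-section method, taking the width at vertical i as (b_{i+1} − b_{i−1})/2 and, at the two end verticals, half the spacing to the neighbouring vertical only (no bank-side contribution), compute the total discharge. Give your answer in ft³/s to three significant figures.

w_2 = (22.1 − 0.0)/2 = 11.05 ft; q_2 = 1.46 × 3.62 × 11.05 = 58.40 ft³/s
w_3 = (38.2 − 14.1)/2 = 12.05 ft; q_3 = 1.58 × 4.03 × 12.05 = 76.73 ft³/s
w_4 = (66.1 − 22.1)/2 = 22 ft; q_4 = 1.67 × 5.23 × 22 = 192.2 ft³/s
w_5 = (79.5 − 38.2)/2 = 20.65 ft; q_5 = 1.27 × 3.85 × 20.65 = 101.0 ft³/s
w_6 = (86.9 − 66.1)/2 = 10.4 ft; q_6 = 1.02 × 1.99 × 10.4 = 21.11 ft³/s
Stations 1, 7 contribute zero (depth or velocity is 0).
Q = Σ qᵢ = 449.4 ft³/s

449 ft³/s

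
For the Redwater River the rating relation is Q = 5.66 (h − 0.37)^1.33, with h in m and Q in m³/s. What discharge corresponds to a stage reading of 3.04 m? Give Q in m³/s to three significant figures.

20.9 m³/s

Q = 5.66 × (3.04 − 0.37)^1.33 = 5.66 × 2.67^1.33 = 20.90 m³/s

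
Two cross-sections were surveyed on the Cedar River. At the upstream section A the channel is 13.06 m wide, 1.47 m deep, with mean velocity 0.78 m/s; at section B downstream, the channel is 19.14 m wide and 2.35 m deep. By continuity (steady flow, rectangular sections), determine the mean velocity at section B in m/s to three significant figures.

Q = A₁V₁ = (13.06×1.47) × 0.78 = 14.97 m³/s
A₂ = 19.14 × 2.35 = 44.98 m²
V₂ = Q/A₂ = 14.97/44.98 = 0.3329 m/s

0.333 m/s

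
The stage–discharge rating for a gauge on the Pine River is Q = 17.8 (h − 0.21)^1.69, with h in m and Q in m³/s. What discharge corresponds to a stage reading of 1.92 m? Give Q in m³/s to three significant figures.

44.1 m³/s

Q = 17.8 × (1.92 − 0.21)^1.69 = 17.8 × 1.71^1.69 = 44.07 m³/s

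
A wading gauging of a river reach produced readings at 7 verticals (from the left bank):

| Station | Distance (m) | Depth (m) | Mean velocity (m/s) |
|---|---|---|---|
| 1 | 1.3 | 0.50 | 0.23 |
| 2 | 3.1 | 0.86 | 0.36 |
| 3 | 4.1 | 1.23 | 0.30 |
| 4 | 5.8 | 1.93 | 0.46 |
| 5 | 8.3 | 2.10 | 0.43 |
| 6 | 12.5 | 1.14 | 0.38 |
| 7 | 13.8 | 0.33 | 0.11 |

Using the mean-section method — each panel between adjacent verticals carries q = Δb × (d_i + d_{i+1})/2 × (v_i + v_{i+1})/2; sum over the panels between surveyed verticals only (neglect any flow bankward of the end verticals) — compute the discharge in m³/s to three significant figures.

Panel 1-2: Δb = 1.8 m, d̄ = (0.50+0.86)/2 = 0.68, v̄ = (0.23+0.36)/2 = 0.295 → q = 1.8×0.68×0.295 = 0.3611 m³/s
Panel 2-3: Δb = 1 m, d̄ = (0.86+1.23)/2 = 1.045, v̄ = (0.36+0.30)/2 = 0.33 → q = 1×1.045×0.33 = 0.3449 m³/s
Panel 3-4: Δb = 1.7 m, d̄ = (1.23+1.93)/2 = 1.58, v̄ = (0.30+0.46)/2 = 0.38 → q = 1.7×1.58×0.38 = 1.021 m³/s
Panel 4-5: Δb = 2.5 m, d̄ = (1.93+2.10)/2 = 2.015, v̄ = (0.46+0.43)/2 = 0.445 → q = 2.5×2.015×0.445 = 2.242 m³/s
Panel 5-6: Δb = 4.2 m, d̄ = (2.10+1.14)/2 = 1.62, v̄ = (0.43+0.38)/2 = 0.405 → q = 4.2×1.62×0.405 = 2.756 m³/s
Panel 6-7: Δb = 1.3 m, d̄ = (1.14+0.33)/2 = 0.735, v̄ = (0.38+0.11)/2 = 0.245 → q = 1.3×0.735×0.245 = 0.2341 m³/s
Q = Σ q = 6.958 m³/s

6.96 m³/s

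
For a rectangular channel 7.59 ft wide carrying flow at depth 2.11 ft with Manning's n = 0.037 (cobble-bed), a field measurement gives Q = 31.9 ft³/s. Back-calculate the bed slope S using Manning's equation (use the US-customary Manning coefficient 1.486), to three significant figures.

A = b·y = 7.59 × 2.11 = 16.01 ft²
P = b + 2y = 7.59 + 2×2.11 = 11.81 ft
R = A/P = 16.01/11.81 = 1.356 ft
S = (Q·n / (1.486·A·R^(2/3)))² = (31.9×0.037 / (1.486×16.01×1.225))² = 0.001639

0.00164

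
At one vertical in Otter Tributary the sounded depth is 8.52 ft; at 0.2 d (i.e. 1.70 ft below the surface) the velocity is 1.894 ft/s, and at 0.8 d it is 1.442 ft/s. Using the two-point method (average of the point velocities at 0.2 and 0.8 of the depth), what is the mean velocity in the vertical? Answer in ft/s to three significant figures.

v̄ = (1.894 + 1.442) / 2 = 1.668 ft/s

1.67 ft/s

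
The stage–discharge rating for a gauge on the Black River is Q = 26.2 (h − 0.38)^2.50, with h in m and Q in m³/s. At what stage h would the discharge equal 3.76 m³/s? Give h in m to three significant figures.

0.840 m

h − h₀ = (Q/C)^(1/b) = (3.76/26.2)^(1/2.50) = 0.4600 m
h = 0.38 + 0.4600 = 0.8400 m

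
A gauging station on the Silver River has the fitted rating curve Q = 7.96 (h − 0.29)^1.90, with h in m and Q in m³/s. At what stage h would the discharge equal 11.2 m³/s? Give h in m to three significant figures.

1.49 m

h − h₀ = (Q/C)^(1/b) = (11.2/7.96)^(1/1.90) = 1.197 m
h = 0.29 + 1.197 = 1.487 m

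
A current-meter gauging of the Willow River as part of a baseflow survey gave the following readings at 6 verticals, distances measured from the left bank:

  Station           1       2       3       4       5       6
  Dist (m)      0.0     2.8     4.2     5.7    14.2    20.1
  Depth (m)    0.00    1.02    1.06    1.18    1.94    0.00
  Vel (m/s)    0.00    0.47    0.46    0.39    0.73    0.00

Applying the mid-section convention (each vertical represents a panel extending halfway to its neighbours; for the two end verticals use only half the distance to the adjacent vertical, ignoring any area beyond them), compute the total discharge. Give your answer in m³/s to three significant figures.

14.2 m³/s

w_2 = (4.2 − 0.0)/2 = 2.1 m; q_2 = 0.47 × 1.02 × 2.1 = 1.007 m³/s
w_3 = (5.7 − 2.8)/2 = 1.45 m; q_3 = 0.46 × 1.06 × 1.45 = 0.7070 m³/s
w_4 = (14.2 − 4.2)/2 = 5 m; q_4 = 0.39 × 1.18 × 5 = 2.301 m³/s
w_5 = (20.1 − 5.7)/2 = 7.2 m; q_5 = 0.73 × 1.94 × 7.2 = 10.20 m³/s
Stations 1, 6 contribute zero (depth or velocity is 0).
Q = Σ qᵢ = 14.21 m³/s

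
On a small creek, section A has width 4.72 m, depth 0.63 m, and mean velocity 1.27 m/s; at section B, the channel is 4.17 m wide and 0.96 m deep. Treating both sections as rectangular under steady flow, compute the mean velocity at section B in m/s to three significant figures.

0.943 m/s

Q = A₁V₁ = (4.72×0.63) × 1.27 = 3.776 m³/s
A₂ = 4.17 × 0.96 = 4.003 m²
V₂ = Q/A₂ = 3.776/4.003 = 0.9434 m/s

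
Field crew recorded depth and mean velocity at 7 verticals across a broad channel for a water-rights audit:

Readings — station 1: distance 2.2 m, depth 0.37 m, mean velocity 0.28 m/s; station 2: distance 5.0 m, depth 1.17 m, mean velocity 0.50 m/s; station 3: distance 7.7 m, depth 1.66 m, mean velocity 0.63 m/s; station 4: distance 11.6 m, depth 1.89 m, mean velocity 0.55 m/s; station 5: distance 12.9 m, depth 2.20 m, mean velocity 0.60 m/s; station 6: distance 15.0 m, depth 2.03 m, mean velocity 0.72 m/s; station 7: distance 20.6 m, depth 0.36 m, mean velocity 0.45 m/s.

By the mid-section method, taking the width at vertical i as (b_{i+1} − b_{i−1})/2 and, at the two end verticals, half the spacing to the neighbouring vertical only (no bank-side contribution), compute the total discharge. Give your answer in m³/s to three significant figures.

w_1 = (5.0 − 2.2)/2 = 1.4 m; q_1 = 0.28 × 0.37 × 1.4 = 0.1450 m³/s
w_2 = (7.7 − 2.2)/2 = 2.75 m; q_2 = 0.50 × 1.17 × 2.75 = 1.609 m³/s
w_3 = (11.6 − 5.0)/2 = 3.3 m; q_3 = 0.63 × 1.66 × 3.3 = 3.451 m³/s
w_4 = (12.9 − 7.7)/2 = 2.6 m; q_4 = 0.55 × 1.89 × 2.6 = 2.703 m³/s
w_5 = (15.0 − 11.6)/2 = 1.7 m; q_5 = 0.60 × 2.20 × 1.7 = 2.244 m³/s
w_6 = (20.6 − 12.9)/2 = 3.85 m; q_6 = 0.72 × 2.03 × 3.85 = 5.627 m³/s
w_7 = (20.6 − 15.0)/2 = 2.8 m; q_7 = 0.45 × 0.36 × 2.8 = 0.4536 m³/s
Q = Σ qᵢ = 16.23 m³/s

16.2 m³/s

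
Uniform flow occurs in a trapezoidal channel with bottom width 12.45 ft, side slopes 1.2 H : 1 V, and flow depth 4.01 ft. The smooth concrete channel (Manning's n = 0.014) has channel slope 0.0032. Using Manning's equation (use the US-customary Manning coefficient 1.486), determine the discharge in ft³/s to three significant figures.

820 ft³/s

A = (b + z·y)·y = (12.45 + 1.2×4.01)×4.01 = 69.22 ft²
P = b + 2y√(1+z²) = 12.45 + 2×4.01×√(1+1.2²) = 24.98 ft
R = A/P = 69.22/24.98 = 2.771 ft
Q = (1.486/n)·A·R^(2/3)·S^(1/2) = (1.486/0.014) × 69.22 × 2.771^(2/3) × 0.0032^(1/2) = 820.0 ft³/s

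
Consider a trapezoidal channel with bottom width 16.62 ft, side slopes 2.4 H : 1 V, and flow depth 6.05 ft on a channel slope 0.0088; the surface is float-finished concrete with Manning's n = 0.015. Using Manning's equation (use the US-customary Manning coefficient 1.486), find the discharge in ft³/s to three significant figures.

4350 ft³/s

A = (b + z·y)·y = (16.62 + 2.4×6.05)×6.05 = 188.4 ft²
P = b + 2y√(1+z²) = 16.62 + 2×6.05×√(1+2.4²) = 48.08 ft
R = A/P = 188.4/48.08 = 3.918 ft
Q = (1.486/n)·A·R^(2/3)·S^(1/2) = (1.486/0.015) × 188.4 × 3.918^(2/3) × 0.0088^(1/2) = 4352 ft³/s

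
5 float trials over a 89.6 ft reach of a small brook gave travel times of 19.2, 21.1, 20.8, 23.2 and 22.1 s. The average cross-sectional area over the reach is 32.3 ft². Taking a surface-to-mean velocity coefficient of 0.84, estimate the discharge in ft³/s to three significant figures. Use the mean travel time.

114 ft³/s

t̄ = (19.2 + 21.1 + 20.8 + 23.2 + 22.1) / 5 = 21.28 s
v_surface = L / t̄ = 89.6 / 21.28 = 4.211 ft/s
v_mean = 0.84 × 4.211 = 3.537 ft/s
Q = A × v_mean = 32.3 × 3.537 = 114.2 ft³/s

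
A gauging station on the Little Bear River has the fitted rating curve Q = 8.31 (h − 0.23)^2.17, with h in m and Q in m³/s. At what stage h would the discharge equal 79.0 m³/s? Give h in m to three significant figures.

h − h₀ = (Q/C)^(1/b) = (79.0/8.31)^(1/2.17) = 2.823 m
h = 0.23 + 2.823 = 3.053 m

3.05 m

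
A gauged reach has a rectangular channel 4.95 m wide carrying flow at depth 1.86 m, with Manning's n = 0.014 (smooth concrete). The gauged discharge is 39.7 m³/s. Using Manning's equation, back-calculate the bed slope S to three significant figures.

0.00336

A = b·y = 4.95 × 1.86 = 9.207 m²
P = b + 2y = 4.95 + 2×1.86 = 8.670 m
R = A/P = 9.207/8.670 = 1.062 m
S = (Q·n / (1·A·R^(2/3)))² = (39.7×0.014 / (1×9.207×1.041))² = 0.003364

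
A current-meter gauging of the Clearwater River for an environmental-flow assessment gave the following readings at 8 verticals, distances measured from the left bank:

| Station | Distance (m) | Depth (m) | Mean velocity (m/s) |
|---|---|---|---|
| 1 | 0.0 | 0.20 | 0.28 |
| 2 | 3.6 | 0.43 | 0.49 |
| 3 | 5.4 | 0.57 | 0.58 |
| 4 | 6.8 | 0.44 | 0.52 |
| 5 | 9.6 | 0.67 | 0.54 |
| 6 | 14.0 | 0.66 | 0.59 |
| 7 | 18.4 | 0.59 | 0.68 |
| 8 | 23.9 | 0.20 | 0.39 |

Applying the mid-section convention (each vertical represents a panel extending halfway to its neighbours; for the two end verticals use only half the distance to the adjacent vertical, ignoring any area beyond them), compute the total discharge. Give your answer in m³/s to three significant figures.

6.90 m³/s

w_1 = (3.6 − 0.0)/2 = 1.8 m; q_1 = 0.28 × 0.20 × 1.8 = 0.1008 m³/s
w_2 = (5.4 − 0.0)/2 = 2.7 m; q_2 = 0.49 × 0.43 × 2.7 = 0.5689 m³/s
w_3 = (6.8 − 3.6)/2 = 1.6 m; q_3 = 0.58 × 0.57 × 1.6 = 0.5290 m³/s
w_4 = (9.6 − 5.4)/2 = 2.1 m; q_4 = 0.52 × 0.44 × 2.1 = 0.4805 m³/s
w_5 = (14.0 − 6.8)/2 = 3.6 m; q_5 = 0.54 × 0.67 × 3.6 = 1.302 m³/s
w_6 = (18.4 − 9.6)/2 = 4.4 m; q_6 = 0.59 × 0.66 × 4.4 = 1.713 m³/s
w_7 = (23.9 − 14.0)/2 = 4.95 m; q_7 = 0.68 × 0.59 × 4.95 = 1.986 m³/s
w_8 = (23.9 − 18.4)/2 = 2.75 m; q_8 = 0.39 × 0.20 × 2.75 = 0.2145 m³/s
Q = Σ qᵢ = 6.895 m³/s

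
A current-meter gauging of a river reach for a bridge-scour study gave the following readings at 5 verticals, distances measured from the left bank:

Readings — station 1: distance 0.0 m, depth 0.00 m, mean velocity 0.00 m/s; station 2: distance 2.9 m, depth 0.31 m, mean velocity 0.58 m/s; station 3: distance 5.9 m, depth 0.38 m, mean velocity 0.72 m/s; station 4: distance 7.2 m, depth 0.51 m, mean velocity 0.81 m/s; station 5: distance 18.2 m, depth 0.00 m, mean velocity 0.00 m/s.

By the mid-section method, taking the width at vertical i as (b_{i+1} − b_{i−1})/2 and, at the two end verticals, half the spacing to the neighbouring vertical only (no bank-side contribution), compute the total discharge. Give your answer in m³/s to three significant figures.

3.66 m³/s

w_2 = (5.9 − 0.0)/2 = 2.95 m; q_2 = 0.58 × 0.31 × 2.95 = 0.5304 m³/s
w_3 = (7.2 − 2.9)/2 = 2.15 m; q_3 = 0.72 × 0.38 × 2.15 = 0.5882 m³/s
w_4 = (18.2 − 5.9)/2 = 6.15 m; q_4 = 0.81 × 0.51 × 6.15 = 2.541 m³/s
Stations 1, 5 contribute zero (depth or velocity is 0).
Q = Σ qᵢ = 3.659 m³/s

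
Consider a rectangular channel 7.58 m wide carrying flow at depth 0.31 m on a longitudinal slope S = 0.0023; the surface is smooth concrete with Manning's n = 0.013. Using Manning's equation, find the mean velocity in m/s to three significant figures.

1.60 m/s

A = b·y = 7.58 × 0.31 = 2.350 m²
P = b + 2y = 7.58 + 2×0.31 = 8.200 m
R = A/P = 2.350/8.200 = 0.2866 m
Q = (1/n)·A·R^(2/3)·S^(1/2) = (1/0.013) × 2.350 × 0.2866^(2/3) × 0.0023^(1/2) = 3.768 m³/s
V = Q/A = 3.768/2.350 = 1.603 m/s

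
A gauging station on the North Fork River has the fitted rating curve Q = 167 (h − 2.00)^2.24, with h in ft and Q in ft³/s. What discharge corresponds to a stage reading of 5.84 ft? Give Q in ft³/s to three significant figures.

Q = 167 × (5.84 − 2.00)^2.24 = 167 × 3.84^2.24 = 3401 ft³/s

3400 ft³/s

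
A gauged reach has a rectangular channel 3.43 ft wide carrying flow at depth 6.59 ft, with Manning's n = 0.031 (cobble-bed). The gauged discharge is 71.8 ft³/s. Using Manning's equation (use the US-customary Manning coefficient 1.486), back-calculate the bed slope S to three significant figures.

0.00291

A = b·y = 3.43 × 6.59 = 22.60 ft²
P = b + 2y = 3.43 + 2×6.59 = 16.61 ft
R = A/P = 22.60/16.61 = 1.361 ft
S = (Q·n / (1.486·A·R^(2/3)))² = (71.8×0.031 / (1.486×22.60×1.228))² = 0.002912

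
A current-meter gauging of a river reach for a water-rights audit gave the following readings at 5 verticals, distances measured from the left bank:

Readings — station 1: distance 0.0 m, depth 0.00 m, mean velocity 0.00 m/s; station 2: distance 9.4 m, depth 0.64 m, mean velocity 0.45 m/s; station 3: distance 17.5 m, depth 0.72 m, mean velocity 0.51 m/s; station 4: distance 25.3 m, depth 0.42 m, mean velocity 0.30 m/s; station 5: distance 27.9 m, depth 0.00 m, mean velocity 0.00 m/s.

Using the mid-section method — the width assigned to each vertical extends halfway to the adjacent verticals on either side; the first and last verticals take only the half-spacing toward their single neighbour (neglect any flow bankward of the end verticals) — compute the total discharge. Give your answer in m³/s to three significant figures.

w_2 = (17.5 − 0.0)/2 = 8.75 m; q_2 = 0.45 × 0.64 × 8.75 = 2.520 m³/s
w_3 = (25.3 − 9.4)/2 = 7.95 m; q_3 = 0.51 × 0.72 × 7.95 = 2.919 m³/s
w_4 = (27.9 − 17.5)/2 = 5.2 m; q_4 = 0.30 × 0.42 × 5.2 = 0.6552 m³/s
Stations 1, 5 contribute zero (depth or velocity is 0).
Q = Σ qᵢ = 6.094 m³/s

6.09 m³/s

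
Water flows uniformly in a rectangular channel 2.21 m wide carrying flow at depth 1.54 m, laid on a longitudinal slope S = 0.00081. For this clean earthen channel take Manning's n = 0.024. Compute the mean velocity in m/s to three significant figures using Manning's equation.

0.884 m/s

A = b·y = 2.21 × 1.54 = 3.403 m²
P = b + 2y = 2.21 + 2×1.54 = 5.290 m
R = A/P = 3.403/5.290 = 0.6434 m
Q = (1/n)·A·R^(2/3)·S^(1/2) = (1/0.024) × 3.403 × 0.6434^(2/3) × 0.00081^(1/2) = 3.008 m³/s
V = Q/A = 3.008/3.403 = 0.8838 m/s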